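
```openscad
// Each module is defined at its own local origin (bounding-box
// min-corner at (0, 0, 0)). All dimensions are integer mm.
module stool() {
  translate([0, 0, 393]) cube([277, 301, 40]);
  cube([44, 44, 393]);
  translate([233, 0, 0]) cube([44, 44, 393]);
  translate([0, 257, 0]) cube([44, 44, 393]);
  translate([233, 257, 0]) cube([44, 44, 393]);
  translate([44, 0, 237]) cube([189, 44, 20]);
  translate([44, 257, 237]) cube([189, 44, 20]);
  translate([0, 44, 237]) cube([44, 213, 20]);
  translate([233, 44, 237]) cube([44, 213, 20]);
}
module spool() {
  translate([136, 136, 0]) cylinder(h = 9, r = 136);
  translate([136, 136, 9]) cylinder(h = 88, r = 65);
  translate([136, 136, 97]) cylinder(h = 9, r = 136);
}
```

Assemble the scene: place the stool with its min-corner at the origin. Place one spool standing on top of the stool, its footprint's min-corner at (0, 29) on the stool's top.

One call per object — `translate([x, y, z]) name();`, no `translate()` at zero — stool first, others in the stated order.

stool();
translate([0, 29, 433]) spool();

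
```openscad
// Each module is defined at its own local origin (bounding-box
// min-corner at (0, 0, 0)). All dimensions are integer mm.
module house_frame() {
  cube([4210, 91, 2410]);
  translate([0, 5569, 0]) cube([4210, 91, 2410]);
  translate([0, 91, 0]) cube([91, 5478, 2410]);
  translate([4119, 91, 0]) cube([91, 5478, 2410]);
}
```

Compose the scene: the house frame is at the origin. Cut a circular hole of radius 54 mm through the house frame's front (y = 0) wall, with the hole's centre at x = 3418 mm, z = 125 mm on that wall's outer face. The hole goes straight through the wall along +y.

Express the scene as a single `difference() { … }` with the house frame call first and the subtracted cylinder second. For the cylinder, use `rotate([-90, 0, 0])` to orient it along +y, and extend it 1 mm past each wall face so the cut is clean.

difference() {
  house_frame();
  translate([3418, -1, 125]) rotate([-90, 0, 0]) cylinder(h = 93, r = 54);
}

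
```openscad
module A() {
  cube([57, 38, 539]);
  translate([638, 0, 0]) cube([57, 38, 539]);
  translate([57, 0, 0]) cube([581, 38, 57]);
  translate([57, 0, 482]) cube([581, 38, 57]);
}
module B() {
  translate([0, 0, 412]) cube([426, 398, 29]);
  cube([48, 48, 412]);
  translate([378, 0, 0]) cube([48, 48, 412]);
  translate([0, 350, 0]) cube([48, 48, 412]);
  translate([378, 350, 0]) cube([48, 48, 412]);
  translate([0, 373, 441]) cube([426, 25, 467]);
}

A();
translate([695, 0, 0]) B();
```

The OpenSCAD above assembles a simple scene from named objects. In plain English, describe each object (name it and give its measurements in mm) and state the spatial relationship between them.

A is a rectangular picture frame lying in the x–z plane (depth along y). The opening is 581 mm wide (x) by 425 mm tall (z), surrounded by a border 57 mm wide on all four sides. The frame is 38 mm deep and is made of two full-height vertical stiles with two horizontal rails fitted between them.

B is a chair: 426×398 mm seat, 29 mm thick, top at z = 441 mm, on four 48 mm square corner legs flush with the seat edges. A 25 mm thick backrest slab spans the full seat width, extending 467 mm above the seat top, its back face flush with the seat's +y edge.

The chair is against the picture frame's +x side, with their −y faces flush.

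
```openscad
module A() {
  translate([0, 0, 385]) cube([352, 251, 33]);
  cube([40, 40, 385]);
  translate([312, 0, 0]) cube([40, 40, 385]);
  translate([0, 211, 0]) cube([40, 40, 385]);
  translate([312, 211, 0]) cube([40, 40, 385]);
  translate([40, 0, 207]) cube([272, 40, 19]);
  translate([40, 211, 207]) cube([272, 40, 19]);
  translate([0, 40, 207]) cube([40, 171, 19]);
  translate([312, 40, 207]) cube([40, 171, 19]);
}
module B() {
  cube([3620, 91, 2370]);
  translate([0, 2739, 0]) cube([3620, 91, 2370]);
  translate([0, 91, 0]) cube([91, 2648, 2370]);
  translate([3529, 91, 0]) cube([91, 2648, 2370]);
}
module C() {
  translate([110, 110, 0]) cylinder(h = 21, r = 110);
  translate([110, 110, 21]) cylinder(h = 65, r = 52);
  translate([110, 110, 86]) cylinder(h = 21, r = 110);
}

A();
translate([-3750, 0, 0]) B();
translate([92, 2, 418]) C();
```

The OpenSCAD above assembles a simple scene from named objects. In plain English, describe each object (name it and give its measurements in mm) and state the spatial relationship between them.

A is a four-legged stool. The seat is 352×251 mm, 33 mm thick, top at z = 418 mm. It stands on four square legs, each 40×40 mm in cross-section, from z = 0 to the seat underside, each flush with a corner of the seat. Four stretchers, 40 mm wide and 19 mm tall, connect adjacent legs with their undersides at z = 207 mm, each running between the inner faces of the legs it joins and aligned with the legs' outer faces on the other axis.

B is the wall frame of a small rectangular building: four walls, each 2370 mm tall and 91 mm thick, enclosing a footprint 3620 mm (x) by 2830 mm (y) outside-to-outside, with no floor or roof. The front and back walls (the −y and +y sides) span the full width; the two side walls fit between them.

C is a spool: two coaxial disc flanges of radius 110 mm and thickness 21 mm, joined by a core cylinder of radius 52 mm and height 65 mm. The lower flange rests on z = 0 and the three cylinders share a vertical axis.

The house frame is on the floor beside the stool on its −x side. The spool is on top of the stool.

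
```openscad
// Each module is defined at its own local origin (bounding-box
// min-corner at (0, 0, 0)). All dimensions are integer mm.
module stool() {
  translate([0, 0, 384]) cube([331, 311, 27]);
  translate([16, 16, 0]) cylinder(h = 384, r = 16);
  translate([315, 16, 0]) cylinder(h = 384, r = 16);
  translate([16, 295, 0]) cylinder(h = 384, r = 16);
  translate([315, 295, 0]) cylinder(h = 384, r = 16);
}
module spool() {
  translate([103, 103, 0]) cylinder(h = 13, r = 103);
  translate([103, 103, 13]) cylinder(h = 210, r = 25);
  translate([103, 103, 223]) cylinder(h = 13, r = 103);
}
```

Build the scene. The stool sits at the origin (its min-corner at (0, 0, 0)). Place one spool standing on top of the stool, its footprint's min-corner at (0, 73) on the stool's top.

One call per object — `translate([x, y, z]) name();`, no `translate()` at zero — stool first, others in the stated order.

stool();
translate([0, 73, 411]) spool();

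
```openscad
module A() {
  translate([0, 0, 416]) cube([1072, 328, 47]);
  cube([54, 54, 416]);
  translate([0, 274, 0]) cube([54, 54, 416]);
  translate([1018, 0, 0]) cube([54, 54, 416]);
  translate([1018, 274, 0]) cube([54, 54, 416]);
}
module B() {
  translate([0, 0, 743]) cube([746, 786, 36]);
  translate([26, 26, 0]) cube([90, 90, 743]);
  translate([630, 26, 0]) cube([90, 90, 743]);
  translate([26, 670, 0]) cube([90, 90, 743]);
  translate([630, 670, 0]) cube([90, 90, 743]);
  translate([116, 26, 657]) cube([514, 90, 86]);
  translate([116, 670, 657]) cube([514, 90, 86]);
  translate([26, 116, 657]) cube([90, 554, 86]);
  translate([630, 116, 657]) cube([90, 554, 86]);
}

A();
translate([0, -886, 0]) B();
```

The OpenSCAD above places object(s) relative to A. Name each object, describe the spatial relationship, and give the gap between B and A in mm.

A is a bench. B is a table. The table is on the floor beside the bench on its −y side. The gap between the table and the bench is 100 mm.

The table's nearest face is 100 mm from the bench's −y face.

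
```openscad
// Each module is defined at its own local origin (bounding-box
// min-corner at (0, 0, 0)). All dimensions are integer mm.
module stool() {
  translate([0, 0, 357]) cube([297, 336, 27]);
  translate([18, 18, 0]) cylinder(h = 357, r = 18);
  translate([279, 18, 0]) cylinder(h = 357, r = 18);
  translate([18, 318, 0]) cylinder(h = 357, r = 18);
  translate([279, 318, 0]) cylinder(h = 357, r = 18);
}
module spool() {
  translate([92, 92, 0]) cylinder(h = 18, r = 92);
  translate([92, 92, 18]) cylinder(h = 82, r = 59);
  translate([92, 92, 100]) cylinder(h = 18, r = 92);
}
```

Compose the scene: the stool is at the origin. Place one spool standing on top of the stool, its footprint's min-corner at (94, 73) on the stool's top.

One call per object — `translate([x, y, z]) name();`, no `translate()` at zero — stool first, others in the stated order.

stool();
translate([94, 73, 384]) spool();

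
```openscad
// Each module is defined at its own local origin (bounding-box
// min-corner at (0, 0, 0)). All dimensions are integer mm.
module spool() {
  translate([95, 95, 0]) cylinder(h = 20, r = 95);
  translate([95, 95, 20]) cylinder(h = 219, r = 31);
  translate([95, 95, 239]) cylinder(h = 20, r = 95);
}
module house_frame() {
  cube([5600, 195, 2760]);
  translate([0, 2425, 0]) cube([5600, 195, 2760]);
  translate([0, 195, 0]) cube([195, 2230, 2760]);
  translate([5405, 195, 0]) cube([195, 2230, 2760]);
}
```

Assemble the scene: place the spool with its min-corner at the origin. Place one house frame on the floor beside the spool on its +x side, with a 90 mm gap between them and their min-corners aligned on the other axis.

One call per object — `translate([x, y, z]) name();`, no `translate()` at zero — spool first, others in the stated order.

spool();
translate([280, 0, 0]) house_frame();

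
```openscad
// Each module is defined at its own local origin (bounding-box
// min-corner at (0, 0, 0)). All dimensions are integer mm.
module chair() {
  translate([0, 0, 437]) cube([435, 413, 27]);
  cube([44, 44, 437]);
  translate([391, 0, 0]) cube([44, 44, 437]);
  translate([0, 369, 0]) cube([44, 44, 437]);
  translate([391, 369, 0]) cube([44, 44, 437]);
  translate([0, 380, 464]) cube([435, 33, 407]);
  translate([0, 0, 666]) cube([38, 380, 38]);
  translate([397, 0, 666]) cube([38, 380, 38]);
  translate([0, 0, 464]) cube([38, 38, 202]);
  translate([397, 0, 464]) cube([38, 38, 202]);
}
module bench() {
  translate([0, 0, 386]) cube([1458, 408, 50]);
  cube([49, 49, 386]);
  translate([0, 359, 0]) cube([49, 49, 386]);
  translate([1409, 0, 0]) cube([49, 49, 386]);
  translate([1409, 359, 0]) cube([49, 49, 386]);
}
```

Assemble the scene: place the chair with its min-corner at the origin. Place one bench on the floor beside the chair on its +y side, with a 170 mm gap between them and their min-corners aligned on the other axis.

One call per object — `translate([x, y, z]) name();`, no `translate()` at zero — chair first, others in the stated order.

chair();
translate([0, 583, 0]) bench();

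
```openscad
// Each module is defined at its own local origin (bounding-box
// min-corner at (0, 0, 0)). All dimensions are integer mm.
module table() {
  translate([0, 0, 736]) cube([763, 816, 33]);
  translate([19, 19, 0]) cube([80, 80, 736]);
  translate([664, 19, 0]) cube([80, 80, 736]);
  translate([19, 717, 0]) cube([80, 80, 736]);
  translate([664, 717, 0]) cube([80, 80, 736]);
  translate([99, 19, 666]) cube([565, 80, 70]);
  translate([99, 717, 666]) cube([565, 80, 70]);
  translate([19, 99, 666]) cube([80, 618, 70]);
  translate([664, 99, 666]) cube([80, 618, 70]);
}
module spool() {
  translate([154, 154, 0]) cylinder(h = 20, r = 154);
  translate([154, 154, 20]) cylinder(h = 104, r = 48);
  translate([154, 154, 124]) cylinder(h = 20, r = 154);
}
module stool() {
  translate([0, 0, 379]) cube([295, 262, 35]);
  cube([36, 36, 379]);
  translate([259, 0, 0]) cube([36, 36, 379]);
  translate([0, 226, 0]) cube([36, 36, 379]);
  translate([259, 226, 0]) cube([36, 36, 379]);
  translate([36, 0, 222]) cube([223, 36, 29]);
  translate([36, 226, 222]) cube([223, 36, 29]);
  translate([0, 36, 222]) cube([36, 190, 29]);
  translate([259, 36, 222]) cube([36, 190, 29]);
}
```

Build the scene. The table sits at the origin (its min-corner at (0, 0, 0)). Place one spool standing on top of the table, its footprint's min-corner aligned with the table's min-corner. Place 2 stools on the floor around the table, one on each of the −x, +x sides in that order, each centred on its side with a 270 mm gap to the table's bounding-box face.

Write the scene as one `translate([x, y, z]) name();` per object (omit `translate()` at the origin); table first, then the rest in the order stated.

table();
translate([0, 0, 769]) spool();
translate([-565, 277, 0]) stool();
translate([1033, 277, 0]) stool();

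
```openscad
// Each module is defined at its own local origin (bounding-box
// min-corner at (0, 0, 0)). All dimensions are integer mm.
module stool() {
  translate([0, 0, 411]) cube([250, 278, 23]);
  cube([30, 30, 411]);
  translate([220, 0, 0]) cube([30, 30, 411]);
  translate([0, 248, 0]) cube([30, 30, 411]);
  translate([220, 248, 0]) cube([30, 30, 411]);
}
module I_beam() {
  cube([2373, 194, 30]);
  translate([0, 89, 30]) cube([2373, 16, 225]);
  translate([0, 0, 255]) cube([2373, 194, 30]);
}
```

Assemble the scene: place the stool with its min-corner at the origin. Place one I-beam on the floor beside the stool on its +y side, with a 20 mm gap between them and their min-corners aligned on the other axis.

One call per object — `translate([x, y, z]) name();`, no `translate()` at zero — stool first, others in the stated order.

stool();
translate([0, 298, 0]) I_beam();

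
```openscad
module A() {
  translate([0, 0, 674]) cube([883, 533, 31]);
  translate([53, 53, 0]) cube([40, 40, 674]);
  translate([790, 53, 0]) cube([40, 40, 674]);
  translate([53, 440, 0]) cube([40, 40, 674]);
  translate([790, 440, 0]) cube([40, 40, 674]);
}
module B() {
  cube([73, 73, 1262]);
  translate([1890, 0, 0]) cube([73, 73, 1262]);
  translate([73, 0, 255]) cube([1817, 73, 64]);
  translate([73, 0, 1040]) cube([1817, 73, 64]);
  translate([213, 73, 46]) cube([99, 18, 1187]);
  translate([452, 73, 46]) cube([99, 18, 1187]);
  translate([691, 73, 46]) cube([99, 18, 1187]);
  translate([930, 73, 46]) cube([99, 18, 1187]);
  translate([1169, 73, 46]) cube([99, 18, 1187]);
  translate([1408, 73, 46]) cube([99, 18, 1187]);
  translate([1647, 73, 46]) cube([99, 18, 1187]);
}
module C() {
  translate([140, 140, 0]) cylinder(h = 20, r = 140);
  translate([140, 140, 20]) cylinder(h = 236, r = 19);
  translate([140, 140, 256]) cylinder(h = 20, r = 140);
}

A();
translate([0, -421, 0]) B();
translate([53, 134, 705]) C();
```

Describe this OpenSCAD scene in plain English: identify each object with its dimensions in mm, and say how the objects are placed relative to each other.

A is a table: top 883 mm (x) × 533 mm (y), 31 mm thick, upper face at z = 705 mm, on four 40×40 mm square legs, each inset 53 mm from the nearest pair of top edges, running from z = 0 to the bottom of the top.

B is a fence section. Two 73×73 mm posts, 1262 mm tall, stand on the floor with a clear span of 1817 mm between their inner faces. Two horizontal rails of 73×64 mm section span the gap between the posts with their undersides at z = 255 mm and z = 1040 mm, flush with the posts' −y face. 7 pickets, each 99 mm wide, 18 mm thick and 1187 mm tall, are fixed to the +y face of the rails with their bottoms at z = 46 mm, evenly spaced across the span with equal gaps (rounded down to the nearest mm) at the −x end and between each pair — any rounding remainder accumulates at the +x end.

C is a spool: two coaxial disc flanges of radius 140 mm and thickness 20 mm, joined by a core cylinder of radius 19 mm and height 236 mm. The lower flange rests on z = 0 and the three cylinders share a vertical axis.

The fence section is on the floor beside the table on its −y side. The spool is on top of the table.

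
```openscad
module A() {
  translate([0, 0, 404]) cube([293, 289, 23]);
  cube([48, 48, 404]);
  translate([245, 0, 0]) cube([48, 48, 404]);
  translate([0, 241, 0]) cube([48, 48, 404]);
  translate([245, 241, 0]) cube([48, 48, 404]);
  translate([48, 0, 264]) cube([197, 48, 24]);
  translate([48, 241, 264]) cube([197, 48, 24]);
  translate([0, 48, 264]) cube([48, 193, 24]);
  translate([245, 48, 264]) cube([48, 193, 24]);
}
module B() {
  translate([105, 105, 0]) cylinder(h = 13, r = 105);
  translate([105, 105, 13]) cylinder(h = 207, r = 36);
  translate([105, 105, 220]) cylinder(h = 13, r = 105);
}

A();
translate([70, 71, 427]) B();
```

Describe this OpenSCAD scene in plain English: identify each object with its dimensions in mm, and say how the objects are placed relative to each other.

A is a simple wooden stool: a rectangular seat 293 mm (x) by 289 mm (y), 23 mm thick, top face at z = 427 mm, on four square legs, each 48×48 mm in cross-section. The legs rest on z = 0, each flush with a corner of the seat. Four stretchers, 48 mm wide and 24 mm tall, connect adjacent legs with their undersides at z = 264 mm, each running between the inner faces of the legs it joins and aligned with the legs' outer faces on the other axis.

B is a spool: two coaxial disc flanges of radius 105 mm and thickness 13 mm, joined by a core cylinder of radius 36 mm and height 207 mm. The lower flange rests on z = 0 and the three cylinders share a vertical axis.

The spool is on top of the stool.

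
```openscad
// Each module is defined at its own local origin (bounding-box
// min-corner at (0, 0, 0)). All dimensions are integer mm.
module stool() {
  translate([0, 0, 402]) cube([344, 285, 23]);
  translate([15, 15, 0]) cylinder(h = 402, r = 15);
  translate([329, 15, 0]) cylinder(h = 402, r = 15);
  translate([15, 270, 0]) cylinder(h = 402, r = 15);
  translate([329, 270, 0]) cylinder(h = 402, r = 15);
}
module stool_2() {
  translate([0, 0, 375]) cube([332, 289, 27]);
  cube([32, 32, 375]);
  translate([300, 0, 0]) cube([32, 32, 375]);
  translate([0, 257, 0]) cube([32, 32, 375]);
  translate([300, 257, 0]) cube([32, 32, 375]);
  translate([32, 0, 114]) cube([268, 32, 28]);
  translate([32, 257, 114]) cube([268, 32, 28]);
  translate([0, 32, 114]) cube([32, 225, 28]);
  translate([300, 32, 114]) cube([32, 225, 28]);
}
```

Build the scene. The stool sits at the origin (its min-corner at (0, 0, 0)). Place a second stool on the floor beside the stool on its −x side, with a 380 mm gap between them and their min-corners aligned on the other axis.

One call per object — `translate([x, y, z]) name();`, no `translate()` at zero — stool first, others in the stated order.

stool();
translate([-712, 0, 0]) stool_2();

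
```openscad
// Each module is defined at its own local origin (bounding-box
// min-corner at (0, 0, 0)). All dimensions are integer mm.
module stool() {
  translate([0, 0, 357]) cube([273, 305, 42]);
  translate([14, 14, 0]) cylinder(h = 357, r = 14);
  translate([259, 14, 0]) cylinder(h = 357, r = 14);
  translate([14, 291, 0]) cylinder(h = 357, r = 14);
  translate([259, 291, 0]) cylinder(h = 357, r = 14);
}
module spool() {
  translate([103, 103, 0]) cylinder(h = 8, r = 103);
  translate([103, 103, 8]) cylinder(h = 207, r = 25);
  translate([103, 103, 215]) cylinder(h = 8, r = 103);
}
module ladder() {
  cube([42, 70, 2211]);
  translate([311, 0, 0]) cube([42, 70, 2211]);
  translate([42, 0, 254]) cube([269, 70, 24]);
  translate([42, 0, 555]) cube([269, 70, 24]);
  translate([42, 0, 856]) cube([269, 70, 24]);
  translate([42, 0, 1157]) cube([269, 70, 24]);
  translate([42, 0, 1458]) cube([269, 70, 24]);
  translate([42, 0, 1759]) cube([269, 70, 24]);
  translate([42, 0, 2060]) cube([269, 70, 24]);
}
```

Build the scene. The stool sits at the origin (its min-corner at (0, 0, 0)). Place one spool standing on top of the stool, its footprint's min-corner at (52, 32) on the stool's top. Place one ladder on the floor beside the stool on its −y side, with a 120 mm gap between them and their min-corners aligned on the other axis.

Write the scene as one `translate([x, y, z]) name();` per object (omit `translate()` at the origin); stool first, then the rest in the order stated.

stool();
translate([52, 32, 399]) spool();
translate([0, -190, 0]) ladder();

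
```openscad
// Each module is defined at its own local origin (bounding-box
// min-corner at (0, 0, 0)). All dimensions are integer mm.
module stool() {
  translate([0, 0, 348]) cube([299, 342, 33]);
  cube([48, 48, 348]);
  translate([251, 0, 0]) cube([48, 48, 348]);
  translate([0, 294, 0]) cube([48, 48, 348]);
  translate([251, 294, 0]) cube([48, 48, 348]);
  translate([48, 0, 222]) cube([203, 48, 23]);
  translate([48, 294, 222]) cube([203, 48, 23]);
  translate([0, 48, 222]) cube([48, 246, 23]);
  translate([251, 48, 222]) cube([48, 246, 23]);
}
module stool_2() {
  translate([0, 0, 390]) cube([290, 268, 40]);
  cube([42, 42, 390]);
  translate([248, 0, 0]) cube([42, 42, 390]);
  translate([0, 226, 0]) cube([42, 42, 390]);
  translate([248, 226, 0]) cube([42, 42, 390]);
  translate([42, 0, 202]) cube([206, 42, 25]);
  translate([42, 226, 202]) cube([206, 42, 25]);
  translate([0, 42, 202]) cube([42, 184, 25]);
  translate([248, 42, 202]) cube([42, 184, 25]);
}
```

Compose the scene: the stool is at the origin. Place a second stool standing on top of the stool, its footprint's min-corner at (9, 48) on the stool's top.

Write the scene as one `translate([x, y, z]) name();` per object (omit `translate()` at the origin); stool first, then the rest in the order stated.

stool();
translate([9, 48, 381]) stool_2();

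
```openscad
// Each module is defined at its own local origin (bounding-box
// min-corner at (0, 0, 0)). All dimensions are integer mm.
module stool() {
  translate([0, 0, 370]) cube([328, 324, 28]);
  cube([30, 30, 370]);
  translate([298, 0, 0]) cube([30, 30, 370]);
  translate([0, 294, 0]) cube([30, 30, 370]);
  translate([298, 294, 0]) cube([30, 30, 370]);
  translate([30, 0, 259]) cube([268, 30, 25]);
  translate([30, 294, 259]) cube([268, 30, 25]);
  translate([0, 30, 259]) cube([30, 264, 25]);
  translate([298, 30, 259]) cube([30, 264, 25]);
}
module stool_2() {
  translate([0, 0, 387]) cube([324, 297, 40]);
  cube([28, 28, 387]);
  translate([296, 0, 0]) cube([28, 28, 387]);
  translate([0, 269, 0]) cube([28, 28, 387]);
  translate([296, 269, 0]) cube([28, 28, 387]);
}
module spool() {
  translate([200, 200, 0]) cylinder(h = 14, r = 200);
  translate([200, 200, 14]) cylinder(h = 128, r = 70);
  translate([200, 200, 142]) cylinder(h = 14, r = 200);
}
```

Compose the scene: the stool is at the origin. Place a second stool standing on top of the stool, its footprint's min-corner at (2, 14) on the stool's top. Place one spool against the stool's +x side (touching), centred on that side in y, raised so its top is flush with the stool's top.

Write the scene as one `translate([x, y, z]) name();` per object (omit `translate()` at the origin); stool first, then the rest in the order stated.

stool();
translate([2, 14, 398]) stool_2();
translate([328, -38, 242]) spool();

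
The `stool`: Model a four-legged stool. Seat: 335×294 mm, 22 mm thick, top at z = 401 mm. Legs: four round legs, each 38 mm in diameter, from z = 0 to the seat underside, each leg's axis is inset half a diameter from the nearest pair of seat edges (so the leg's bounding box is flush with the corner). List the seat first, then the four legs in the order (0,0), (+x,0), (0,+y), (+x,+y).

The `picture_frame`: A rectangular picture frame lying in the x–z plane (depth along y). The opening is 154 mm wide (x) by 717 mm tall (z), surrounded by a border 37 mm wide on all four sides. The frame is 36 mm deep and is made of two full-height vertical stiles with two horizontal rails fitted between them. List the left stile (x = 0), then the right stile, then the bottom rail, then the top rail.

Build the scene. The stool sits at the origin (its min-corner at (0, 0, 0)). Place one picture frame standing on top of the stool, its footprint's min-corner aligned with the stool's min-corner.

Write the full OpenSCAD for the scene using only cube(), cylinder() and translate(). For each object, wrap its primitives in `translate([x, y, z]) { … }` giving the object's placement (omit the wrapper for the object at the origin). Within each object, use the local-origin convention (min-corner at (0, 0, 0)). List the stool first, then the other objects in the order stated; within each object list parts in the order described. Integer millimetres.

translate([0, 0, 379]) cube([335, 294, 22]);
translate([19, 19, 0]) cylinder(h = 379, r = 19);
translate([316, 19, 0]) cylinder(h = 379, r = 19);
translate([19, 275, 0]) cylinder(h = 379, r = 19);
translate([316, 275, 0]) cylinder(h = 379, r = 19);
translate([0, 0, 401]) {
  cube([37, 36, 791]);
  translate([191, 0, 0]) cube([37, 36, 791]);
  translate([37, 0, 0]) cube([154, 36, 37]);
  translate([37, 0, 754]) cube([154, 36, 37]);
}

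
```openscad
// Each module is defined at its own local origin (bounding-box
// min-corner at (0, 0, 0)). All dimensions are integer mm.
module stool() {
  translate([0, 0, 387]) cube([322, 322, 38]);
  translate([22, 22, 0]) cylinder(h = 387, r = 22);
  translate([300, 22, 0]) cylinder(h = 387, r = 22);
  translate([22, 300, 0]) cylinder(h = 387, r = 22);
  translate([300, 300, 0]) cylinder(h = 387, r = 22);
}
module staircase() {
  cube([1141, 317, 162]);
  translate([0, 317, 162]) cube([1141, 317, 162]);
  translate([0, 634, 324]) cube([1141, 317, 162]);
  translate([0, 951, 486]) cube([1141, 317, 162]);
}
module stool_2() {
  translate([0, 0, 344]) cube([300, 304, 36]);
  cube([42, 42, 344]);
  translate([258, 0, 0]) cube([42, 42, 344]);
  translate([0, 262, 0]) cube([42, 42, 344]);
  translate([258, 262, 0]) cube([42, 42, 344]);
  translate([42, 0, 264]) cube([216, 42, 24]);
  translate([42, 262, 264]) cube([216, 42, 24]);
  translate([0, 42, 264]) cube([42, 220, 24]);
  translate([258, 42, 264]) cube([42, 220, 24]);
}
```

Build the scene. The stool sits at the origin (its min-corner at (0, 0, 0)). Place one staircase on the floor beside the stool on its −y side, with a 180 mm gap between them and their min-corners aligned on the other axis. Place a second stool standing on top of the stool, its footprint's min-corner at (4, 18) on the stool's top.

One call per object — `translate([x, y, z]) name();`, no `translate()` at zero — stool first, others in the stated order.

stool();
translate([0, -1448, 0]) staircase();
translate([4, 18, 425]) stool_2();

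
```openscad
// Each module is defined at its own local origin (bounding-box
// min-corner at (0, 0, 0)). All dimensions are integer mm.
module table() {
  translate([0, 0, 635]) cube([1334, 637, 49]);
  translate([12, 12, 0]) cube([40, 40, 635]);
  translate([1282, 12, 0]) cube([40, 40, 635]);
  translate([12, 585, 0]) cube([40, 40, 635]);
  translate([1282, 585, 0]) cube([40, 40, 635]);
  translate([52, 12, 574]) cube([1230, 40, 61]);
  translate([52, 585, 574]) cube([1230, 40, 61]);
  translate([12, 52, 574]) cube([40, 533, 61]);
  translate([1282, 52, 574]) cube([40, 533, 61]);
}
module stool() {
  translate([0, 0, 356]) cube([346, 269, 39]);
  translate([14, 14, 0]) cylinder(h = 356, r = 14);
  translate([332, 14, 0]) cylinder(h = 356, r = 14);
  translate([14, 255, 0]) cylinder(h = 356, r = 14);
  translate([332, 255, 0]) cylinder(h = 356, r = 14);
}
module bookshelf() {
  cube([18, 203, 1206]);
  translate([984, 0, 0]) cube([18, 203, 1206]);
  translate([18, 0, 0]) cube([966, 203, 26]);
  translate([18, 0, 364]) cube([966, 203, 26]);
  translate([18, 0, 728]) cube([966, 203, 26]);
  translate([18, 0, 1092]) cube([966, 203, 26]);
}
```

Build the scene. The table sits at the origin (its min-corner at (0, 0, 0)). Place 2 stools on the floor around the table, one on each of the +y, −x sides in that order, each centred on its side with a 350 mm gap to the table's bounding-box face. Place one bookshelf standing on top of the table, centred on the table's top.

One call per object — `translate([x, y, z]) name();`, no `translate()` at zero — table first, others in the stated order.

table();
translate([494, 987, 0]) stool();
translate([-696, 184, 0]) stool();
translate([166, 217, 684]) bookshelf();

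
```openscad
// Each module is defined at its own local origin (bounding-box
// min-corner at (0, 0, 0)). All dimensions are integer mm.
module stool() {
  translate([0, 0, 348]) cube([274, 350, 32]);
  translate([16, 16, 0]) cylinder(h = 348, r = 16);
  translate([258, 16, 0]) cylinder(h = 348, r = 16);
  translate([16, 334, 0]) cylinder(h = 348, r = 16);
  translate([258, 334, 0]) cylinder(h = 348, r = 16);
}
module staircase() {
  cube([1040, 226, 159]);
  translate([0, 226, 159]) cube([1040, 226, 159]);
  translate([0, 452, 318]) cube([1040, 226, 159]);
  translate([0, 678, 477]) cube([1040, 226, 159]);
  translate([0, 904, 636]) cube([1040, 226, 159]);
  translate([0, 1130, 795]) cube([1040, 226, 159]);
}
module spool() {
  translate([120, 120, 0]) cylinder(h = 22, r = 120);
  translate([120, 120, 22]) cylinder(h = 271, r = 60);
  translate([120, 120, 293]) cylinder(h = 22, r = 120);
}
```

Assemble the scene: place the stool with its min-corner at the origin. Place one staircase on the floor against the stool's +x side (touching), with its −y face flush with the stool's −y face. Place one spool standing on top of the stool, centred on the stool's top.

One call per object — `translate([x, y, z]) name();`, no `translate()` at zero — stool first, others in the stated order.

stool();
translate([274, 0, 0]) staircase();
translate([17, 55, 380]) spool();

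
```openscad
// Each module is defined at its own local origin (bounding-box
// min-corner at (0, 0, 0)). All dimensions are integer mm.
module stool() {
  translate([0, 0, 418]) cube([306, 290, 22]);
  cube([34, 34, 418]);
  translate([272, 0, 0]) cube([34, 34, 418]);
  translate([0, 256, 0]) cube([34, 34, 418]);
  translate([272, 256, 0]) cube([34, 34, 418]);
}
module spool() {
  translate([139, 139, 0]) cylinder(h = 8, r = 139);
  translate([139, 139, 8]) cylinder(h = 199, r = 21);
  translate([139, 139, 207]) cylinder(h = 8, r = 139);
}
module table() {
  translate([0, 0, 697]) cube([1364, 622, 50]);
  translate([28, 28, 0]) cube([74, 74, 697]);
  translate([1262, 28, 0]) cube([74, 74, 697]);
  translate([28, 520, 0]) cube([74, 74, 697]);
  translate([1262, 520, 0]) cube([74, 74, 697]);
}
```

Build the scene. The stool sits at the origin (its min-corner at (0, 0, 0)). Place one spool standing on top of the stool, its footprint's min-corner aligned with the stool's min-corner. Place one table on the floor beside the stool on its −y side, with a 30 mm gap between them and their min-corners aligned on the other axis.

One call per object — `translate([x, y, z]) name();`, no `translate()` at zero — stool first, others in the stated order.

stool();
translate([0, 0, 440]) spool();
translate([0, -652, 0]) table();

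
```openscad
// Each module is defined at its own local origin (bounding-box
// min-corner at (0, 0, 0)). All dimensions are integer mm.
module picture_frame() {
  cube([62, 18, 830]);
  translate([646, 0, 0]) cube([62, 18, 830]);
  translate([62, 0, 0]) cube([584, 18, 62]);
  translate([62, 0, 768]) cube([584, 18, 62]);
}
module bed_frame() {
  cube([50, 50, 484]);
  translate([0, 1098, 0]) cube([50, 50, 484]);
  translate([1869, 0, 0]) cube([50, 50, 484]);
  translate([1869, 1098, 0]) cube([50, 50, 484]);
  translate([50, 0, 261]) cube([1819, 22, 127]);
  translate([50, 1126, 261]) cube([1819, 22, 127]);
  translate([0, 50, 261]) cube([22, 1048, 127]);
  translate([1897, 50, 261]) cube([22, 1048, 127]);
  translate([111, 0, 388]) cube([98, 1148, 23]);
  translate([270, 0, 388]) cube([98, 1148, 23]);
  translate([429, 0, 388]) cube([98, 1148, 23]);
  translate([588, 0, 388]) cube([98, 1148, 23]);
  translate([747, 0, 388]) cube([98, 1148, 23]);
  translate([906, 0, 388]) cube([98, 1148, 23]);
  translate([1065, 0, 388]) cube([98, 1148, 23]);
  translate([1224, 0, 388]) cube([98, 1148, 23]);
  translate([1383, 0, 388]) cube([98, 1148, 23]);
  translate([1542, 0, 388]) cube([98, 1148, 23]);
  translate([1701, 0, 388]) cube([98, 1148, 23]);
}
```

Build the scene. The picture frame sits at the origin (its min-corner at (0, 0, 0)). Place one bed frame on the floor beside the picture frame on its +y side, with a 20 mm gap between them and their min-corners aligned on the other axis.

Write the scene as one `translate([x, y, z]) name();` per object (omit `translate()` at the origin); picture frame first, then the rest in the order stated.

picture_frame();
translate([0, 38, 0]) bed_frame();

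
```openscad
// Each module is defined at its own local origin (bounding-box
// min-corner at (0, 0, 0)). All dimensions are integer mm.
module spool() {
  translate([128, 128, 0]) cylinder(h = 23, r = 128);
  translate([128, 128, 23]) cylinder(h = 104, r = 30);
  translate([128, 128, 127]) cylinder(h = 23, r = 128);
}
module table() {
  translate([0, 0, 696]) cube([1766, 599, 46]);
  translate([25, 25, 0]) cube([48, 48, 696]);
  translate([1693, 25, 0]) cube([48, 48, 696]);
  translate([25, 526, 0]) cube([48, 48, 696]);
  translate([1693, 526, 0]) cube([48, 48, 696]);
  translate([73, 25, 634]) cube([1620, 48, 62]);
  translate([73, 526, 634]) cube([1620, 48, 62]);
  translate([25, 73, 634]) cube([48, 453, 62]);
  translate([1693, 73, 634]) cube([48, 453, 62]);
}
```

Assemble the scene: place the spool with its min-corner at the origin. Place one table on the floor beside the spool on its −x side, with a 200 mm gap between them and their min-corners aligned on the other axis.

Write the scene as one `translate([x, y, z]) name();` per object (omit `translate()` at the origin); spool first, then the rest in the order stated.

spool();
translate([-1966, 0, 0]) table();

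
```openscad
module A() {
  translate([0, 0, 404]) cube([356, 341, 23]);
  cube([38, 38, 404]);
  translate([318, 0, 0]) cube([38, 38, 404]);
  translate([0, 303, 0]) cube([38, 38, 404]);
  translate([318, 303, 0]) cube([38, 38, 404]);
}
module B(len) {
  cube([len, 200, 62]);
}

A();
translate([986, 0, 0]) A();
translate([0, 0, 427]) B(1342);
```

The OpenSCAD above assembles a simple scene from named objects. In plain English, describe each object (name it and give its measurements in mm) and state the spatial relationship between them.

A is a four-legged stool. The seat is 356×341 mm, 23 mm thick, top at z = 427 mm. It stands on four square legs, each 38×38 mm in cross-section, from z = 0 to the seat underside, each flush with a corner of the seat.

B is a rectangular beam 1342 mm long (x), 200 mm deep (y), 62 mm thick (z).

The beam spans the tops of two stools placed 630 mm apart, resting at z = 427 mm.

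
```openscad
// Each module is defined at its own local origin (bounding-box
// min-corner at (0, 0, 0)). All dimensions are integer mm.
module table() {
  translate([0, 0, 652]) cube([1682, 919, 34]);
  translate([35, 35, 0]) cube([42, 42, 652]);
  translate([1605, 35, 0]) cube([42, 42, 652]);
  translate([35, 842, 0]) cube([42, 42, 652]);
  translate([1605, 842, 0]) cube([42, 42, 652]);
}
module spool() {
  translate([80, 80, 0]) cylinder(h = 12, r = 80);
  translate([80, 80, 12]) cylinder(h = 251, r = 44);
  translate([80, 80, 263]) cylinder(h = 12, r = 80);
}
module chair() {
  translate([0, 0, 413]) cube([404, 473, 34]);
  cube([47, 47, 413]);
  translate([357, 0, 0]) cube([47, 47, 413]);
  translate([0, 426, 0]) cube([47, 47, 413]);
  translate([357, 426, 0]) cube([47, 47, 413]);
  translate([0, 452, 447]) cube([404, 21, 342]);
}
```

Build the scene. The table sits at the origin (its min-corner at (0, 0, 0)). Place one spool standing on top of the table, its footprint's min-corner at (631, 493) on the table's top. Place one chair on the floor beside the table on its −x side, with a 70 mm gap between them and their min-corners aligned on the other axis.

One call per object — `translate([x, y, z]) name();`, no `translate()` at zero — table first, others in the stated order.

table();
translate([631, 493, 686]) spool();
translate([-474, 0, 0]) chair();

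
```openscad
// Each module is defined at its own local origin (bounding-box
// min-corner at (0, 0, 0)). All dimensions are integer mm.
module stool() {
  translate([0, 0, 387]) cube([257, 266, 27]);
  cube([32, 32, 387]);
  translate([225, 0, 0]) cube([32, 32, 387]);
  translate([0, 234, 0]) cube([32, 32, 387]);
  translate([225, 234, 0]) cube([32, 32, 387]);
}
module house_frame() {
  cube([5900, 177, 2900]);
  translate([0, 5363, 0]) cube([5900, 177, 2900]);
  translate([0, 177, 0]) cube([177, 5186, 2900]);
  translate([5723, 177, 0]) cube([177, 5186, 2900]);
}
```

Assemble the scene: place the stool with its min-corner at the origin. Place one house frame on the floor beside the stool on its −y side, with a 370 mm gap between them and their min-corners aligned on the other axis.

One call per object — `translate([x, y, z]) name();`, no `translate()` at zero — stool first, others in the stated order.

stool();
translate([0, -5910, 0]) house_frame();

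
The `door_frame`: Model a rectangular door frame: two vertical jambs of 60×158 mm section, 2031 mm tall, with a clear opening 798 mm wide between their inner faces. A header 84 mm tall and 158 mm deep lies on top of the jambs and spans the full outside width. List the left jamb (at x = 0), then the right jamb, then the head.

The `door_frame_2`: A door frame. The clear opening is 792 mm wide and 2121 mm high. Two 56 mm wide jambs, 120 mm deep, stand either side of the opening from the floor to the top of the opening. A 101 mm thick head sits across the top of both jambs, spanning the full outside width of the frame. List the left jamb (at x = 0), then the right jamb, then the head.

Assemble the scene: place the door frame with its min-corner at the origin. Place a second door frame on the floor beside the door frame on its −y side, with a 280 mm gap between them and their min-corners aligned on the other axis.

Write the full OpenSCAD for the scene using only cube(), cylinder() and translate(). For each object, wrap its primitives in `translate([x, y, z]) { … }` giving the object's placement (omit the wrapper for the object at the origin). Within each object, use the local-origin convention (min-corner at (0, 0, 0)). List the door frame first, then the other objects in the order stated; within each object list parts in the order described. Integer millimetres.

cube([60, 158, 2031]);
translate([858, 0, 0]) cube([60, 158, 2031]);
translate([0, 0, 2031]) cube([918, 158, 84]);
translate([0, -400, 0]) {
  cube([56, 120, 2121]);
  translate([848, 0, 0]) cube([56, 120, 2121]);
  translate([0, 0, 2121]) cube([904, 120, 101]);
}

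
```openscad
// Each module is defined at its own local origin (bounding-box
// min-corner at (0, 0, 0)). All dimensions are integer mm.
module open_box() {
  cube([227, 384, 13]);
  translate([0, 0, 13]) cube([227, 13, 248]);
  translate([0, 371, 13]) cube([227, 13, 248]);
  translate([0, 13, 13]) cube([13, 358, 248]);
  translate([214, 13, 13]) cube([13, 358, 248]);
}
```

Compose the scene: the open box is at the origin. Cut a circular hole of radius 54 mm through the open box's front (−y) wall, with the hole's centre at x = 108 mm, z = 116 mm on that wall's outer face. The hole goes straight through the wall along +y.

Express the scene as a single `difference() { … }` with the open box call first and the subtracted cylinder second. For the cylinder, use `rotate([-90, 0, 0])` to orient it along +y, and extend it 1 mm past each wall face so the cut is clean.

difference() {
  open_box();
  translate([108, -1, 116]) rotate([-90, 0, 0]) cylinder(h = 15, r = 54);
}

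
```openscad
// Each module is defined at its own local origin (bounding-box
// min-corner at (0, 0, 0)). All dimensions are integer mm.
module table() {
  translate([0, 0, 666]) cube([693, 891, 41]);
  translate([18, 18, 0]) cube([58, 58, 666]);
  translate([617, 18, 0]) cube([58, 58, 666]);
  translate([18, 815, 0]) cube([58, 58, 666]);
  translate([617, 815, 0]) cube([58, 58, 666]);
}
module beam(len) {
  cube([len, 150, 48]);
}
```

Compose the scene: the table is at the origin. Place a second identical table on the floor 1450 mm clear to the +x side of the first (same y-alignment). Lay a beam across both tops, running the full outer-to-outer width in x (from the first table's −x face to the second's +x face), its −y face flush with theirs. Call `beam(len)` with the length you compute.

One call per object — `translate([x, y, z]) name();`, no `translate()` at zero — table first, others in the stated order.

table();
translate([2143, 0, 0]) table();
translate([0, 0, 707]) beam(2836);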